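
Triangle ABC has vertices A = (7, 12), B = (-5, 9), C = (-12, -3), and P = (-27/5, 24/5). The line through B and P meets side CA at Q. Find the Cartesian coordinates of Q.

Barycentric coordinates of P with respect to ABC: (1/5, 2/5, 2/5).
On side CA the B-coordinate is zero; dropping P's B-weight 2/5 and renormalizing the remaining 2/5 : 1/5 gives weights 2/3, 1/3 on C, A.
Q = (2/3)·(-12, -3) + (1/3)·(7, 12) = (-17/3, 2).

(-17/3, 2)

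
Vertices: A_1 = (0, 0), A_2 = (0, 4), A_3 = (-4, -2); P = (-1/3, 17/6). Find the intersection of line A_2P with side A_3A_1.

Barycentric coordinates of P with respect to A_1A_2A_3: (1/6, 3/4, 1/12).
On side A_3A_1 the A_2-coordinate is zero; dropping P's A_2-weight 3/4 and renormalizing the remaining 1/12 : 1/6 gives weights 1/3, 2/3 on A_3, A_1.
Q = (1/3)·(-4, -2) + (2/3)·(0, 0) = (-4/3, -2/3).

(-4/3, -2/3)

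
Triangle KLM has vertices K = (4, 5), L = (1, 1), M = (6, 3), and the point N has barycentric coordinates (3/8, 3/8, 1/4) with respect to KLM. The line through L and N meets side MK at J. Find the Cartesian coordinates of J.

Line LN meets MK where the L-coordinate vanishes; zeroing N's L-weight and renormalizing leaves M, K-weights 1/4 : 3/8 → (2/5, 3/5).
So J = (2/5)·M + (3/5)·K = (24/5, 21/5).

(24/5, 21/5)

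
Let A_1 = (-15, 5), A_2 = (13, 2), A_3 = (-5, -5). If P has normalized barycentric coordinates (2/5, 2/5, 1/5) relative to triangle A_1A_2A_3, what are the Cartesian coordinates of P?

(-9/5, 9/5)

P = (2/5)·A_1 + (2/5)·A_2 + (1/5)·A_3.
x-coordinate: (2/5)·(-15) + (2/5)·13 + (1/5)·(-5) = -9/5.
y-coordinate: (2/5)·5 + (2/5)·2 + (1/5)·(-5) = 9/5.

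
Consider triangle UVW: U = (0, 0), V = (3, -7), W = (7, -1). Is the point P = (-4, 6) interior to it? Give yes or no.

Barycentric coordinates of P: (47/23, -19/23, -5/23).
The three coordinates are positive, negative, negative; a point is interior exactly when all three are positive.

no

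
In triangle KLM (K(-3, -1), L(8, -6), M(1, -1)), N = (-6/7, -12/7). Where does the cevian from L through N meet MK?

(-7/3, -1)

Barycentric coordinates of N with respect to KLM: (5/7, 1/7, 1/7).
On side MK the L-coordinate is zero; dropping N's L-weight 1/7 and renormalizing the remaining 1/7 : 5/7 gives weights 1/6, 5/6 on M, K.
J = (1/6)·(1, -1) + (5/6)·(-3, -1) = (-7/3, -1).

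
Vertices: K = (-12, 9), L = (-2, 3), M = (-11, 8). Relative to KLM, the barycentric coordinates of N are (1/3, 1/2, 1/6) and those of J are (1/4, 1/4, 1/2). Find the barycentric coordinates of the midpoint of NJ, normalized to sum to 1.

Since both coordinate triples sum to 1, the midpoint's barycentrics are the componentwise average.
(1/3+1/4)/2 = 7/24; similarly 3/8 and 1/3.

(7/24, 3/8, 1/3)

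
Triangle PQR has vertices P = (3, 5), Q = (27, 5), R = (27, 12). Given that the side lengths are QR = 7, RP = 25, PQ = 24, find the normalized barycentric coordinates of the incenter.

The incenter has barycentric coordinates proportional to the opposite side lengths: (7 : 25 : 24).
Normalizing by 7+25+24 = 56 gives (1/8, 25/56, 3/7).

(1/8, 25/56, 3/7)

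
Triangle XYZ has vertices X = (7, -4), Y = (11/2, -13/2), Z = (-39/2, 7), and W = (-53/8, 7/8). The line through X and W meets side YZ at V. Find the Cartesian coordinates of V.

(-67/6, 5/2)

Barycentric coordinates of W with respect to XYZ: (1/4, 1/4, 1/2).
On side YZ the X-coordinate is zero; dropping W's X-weight 1/4 and renormalizing the remaining 1/4 : 1/2 gives weights 1/3, 2/3 on Y, Z.
V = (1/3)·(11/2, -13/2) + (2/3)·(-39/2, 7) = (-67/6, 5/2).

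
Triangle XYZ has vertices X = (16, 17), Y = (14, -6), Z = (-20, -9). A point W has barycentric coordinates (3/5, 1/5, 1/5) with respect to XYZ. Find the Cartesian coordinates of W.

(42/5, 36/5)

W = (3/5)·X + (1/5)·Y + (1/5)·Z.
x-coordinate: (3/5)·16 + (1/5)·14 + (1/5)·(-20) = 42/5.
y-coordinate: (3/5)·17 + (1/5)·(-6) + (1/5)·(-9) = 36/5.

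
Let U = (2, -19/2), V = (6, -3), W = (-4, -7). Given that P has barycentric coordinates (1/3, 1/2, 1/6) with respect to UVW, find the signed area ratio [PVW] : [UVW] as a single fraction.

1/3

The signed ratio [PVW]/[UVW] equals the barycentric coordinate of P at vertex U, which is 1/3.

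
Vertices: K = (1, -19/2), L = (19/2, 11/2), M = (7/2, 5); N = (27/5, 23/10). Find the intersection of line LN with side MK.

Barycentric coordinates of N with respect to KLM: (1/5, 2/5, 2/5).
On side MK the L-coordinate is zero; dropping N's L-weight 2/5 and renormalizing the remaining 2/5 : 1/5 gives weights 2/3, 1/3 on M, K.
J = (2/3)·(7/2, 5) + (1/3)·(1, -19/2) = (8/3, 1/6).

(8/3, 1/6)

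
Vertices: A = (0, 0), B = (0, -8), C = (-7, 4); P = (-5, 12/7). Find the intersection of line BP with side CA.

(-35/6, 10/3)

Barycentric coordinates of P with respect to ABC: (1/7, 1/7, 5/7).
On side CA the B-coordinate is zero; dropping P's B-weight 1/7 and renormalizing the remaining 5/7 : 1/7 gives weights 5/6, 1/6 on C, A.
Q = (5/6)·(-7, 4) + (1/6)·(0, 0) = (-35/6, 10/3).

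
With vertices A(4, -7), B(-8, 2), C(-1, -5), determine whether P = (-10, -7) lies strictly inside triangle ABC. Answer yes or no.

no

Barycentric coordinates of P: (-11/3, -4/3, 6).
The three coordinates are negative, negative, positive; a point is interior exactly when all three are positive.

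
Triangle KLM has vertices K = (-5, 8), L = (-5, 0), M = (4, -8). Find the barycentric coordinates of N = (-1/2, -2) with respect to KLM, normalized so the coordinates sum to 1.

(1/4, 1/4, 1/2)

Signed area of the reference triangle: [KLM] = ½·((-5)·(0−(-8)) + (-5)·(-8−8) + 4·(8−0)) = ½·(-40 + 80 + 32) = 36.
[NLM] = ½·((-1/2)·(0−(-8)) + (-5)·(-8−(-2)) + 4·(-2−0)) = ½·(-4 + 30 − 8) = 9, so the K-coordinate is 9/36 = 1/4.
[KNM] = ½·((-5)·(-2−(-8)) + (-1/2)·(-8−8) + 4·(8−(-2))) = ½·(-30 + 8 + 40) = 9, so the L-coordinate is 1/4.
[KLN] = ½·((-5)·(0−(-2)) + (-5)·(-2−8) + (-1/2)·(8−0)) = ½·(-10 + 50 − 4) = 18, so the M-coordinate is 1/2.
Check: 1/4 + 1/4 + 1/2 = 1.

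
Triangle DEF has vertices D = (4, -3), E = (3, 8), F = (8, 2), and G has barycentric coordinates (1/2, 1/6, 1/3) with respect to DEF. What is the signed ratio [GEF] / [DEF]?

1/2

The signed ratio [GEF]/[DEF] equals the barycentric coordinate of G at vertex D, which is 1/2.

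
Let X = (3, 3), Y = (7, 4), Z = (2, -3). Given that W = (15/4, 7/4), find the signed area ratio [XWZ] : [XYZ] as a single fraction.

[XYZ] = ½·(3·(4−(-3)) + 7·(-3−3) + 2·(3−4)) = ½·(21 − 42 − 2) = -23/2.
[XWZ] = ½·(3·(7/4−(-3)) + (15/4)·(-3−3) + 2·(3−(7/4))) = ½·(57/4 − 45/2 + 5/2) = -23/8, so the ratio is (-23/8)/(-23/2) = 1/4.

1/4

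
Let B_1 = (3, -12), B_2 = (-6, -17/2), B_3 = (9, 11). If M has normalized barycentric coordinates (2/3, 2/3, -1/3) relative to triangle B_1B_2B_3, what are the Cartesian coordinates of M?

(-5, -52/3)

M = (2/3)·B_1 + (2/3)·B_2 + (-1/3)·B_3.
x-coordinate: (2/3)·3 + (2/3)·(-6) + (-1/3)·9 = -5.
y-coordinate: (2/3)·(-12) + (2/3)·(-17/2) + (-1/3)·11 = -52/3.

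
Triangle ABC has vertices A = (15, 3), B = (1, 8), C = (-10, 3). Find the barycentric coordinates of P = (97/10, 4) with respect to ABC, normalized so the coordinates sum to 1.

(7/10, 1/5, 1/10)

Signed area of the reference triangle: [ABC] = ½·(15·(8−3) + 1·(3−3) + (-10)·(3−8)) = ½·(75 + 0 + 50) = 125/2.
[PBC] = ½·((97/10)·(8−3) + 1·(3−4) + (-10)·(4−8)) = ½·(97/2 − 1 + 40) = 175/4, so the A-coordinate is (175/4)/(125/2) = 7/10.
[APC] = ½·(15·(4−3) + (97/10)·(3−3) + (-10)·(3−4)) = ½·(15 + 0 + 10) = 25/2, so the B-coordinate is 1/5.
[ABP] = ½·(15·(8−4) + 1·(4−3) + (97/10)·(3−8)) = ½·(60 + 1 − 97/2) = 25/4, so the C-coordinate is 1/10.
Check: 7/10 + 1/5 + 1/10 = 1.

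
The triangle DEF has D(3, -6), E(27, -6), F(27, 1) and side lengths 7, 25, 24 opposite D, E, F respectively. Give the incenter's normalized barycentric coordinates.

The incenter has barycentric coordinates proportional to the opposite side lengths: (7 : 25 : 24).
Normalizing by 7+25+24 = 56 gives (1/8, 25/56, 3/7).

(1/8, 25/56, 3/7)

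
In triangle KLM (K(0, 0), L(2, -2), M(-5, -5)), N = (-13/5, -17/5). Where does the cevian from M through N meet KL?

(1, -1)

Barycentric coordinates of N with respect to KLM: (1/5, 1/5, 3/5).
On side KL the M-coordinate is zero; dropping N's M-weight 3/5 and renormalizing the remaining 1/5 : 1/5 gives weights 1/2, 1/2 on K, L.
J = (1/2)·(0, 0) + (1/2)·(2, -2) = (1, -1).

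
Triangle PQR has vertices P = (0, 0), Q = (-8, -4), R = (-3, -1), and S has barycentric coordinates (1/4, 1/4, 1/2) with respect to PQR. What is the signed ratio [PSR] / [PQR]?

The signed ratio [PSR]/[PQR] equals the barycentric coordinate of S at vertex Q, which is 1/4.

1/4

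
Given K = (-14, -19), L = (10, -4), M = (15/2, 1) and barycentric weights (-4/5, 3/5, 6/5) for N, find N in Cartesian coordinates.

(131/5, 14)

N = (-4/5)·K + (3/5)·L + (6/5)·M.
x-coordinate: (-4/5)·(-14) + (3/5)·10 + (6/5)·(15/2) = 131/5.
y-coordinate: (-4/5)·(-19) + (3/5)·(-4) + (6/5)·1 = 14.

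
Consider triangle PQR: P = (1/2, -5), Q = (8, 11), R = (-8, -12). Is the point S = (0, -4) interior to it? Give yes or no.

Barycentric coordinates of S: (112/167, 24/167, 31/167).
The three coordinates are positive, positive, positive; a point is interior exactly when all three are positive.

yes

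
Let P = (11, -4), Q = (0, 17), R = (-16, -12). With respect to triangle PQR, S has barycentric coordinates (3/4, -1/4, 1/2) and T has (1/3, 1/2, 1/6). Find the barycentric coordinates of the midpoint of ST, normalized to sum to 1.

Since both coordinate triples sum to 1, the midpoint's barycentrics are the componentwise average.
(3/4+1/3)/2 = 13/24; similarly 1/8 and 1/3.

(13/24, 1/8, 1/3)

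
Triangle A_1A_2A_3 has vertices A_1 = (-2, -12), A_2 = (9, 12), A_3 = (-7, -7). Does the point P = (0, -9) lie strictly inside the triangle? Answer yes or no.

Barycentric coordinates of P: (33/35, 1/7, -3/35).
The three coordinates are positive, positive, negative; a point is interior exactly when all three are positive.

no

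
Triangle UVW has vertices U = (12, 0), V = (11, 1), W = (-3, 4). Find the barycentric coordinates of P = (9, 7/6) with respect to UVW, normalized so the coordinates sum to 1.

Signed area of the reference triangle: [UVW] = ½·(12·(1−4) + 11·(4−0) + (-3)·(0−1)) = ½·(-36 + 44 + 3) = 11/2.
[PVW] = ½·(9·(1−4) + 11·(4−(7/6)) + (-3)·(7/6−1)) = ½·(-27 + 187/6 − 1/2) = 11/6, so the U-coordinate is (11/6)/(11/2) = 1/3.
[UPW] = ½·(12·(7/6−4) + 9·(4−0) + (-3)·(0−(7/6))) = ½·(-34 + 36 + 7/2) = 11/4, so the V-coordinate is 1/2.
[UVP] = ½·(12·(1−(7/6)) + 11·(7/6−0) + 9·(0−1)) = ½·(-2 + 77/6 − 9) = 11/12, so the W-coordinate is 1/6.

(1/3, 1/2, 1/6)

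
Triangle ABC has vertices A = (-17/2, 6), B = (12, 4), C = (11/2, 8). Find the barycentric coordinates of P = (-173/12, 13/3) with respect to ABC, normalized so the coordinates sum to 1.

Signed area of the reference triangle: [ABC] = ½·((-17/2)·(4−8) + 12·(8−6) + (11/2)·(6−4)) = ½·(34 + 24 + 11) = 69/2.
[PBC] = ½·((-173/12)·(4−8) + 12·(8−(13/3)) + (11/2)·(13/3−4)) = ½·(173/3 + 44 + 11/6) = 207/4, so the A-coordinate is (207/4)/(69/2) = 3/2.
[APC] = ½·((-17/2)·(13/3−8) + (-173/12)·(8−6) + (11/2)·(6−(13/3))) = ½·(187/6 − 173/6 + 55/6) = 23/4, so the B-coordinate is 1/6.
[ABP] = ½·((-17/2)·(4−(13/3)) + 12·(13/3−6) + (-173/12)·(6−4)) = ½·(17/6 − 20 − 173/6) = -23, so the C-coordinate is -2/3.

(3/2, 1/6, -2/3)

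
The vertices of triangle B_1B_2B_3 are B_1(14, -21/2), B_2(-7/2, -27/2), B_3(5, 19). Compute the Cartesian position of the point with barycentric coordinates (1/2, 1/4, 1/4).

(59/8, -31/8)

M = (1/2)·B_1 + (1/4)·B_2 + (1/4)·B_3.
x-coordinate: (1/2)·14 + (1/4)·(-7/2) + (1/4)·5 = 59/8.
y-coordinate: (1/2)·(-21/2) + (1/4)·(-27/2) + (1/4)·19 = -31/8.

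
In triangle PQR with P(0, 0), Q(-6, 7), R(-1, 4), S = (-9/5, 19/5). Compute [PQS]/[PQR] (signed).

3/5

[PQR] = ½·(0·(7−4) + (-6)·(4−0) + (-1)·(0−7)) = ½·(0 − 24 + 7) = -17/2.
[PQS] = ½·(0·(7−(19/5)) + (-6)·(19/5−0) + (-9/5)·(0−7)) = ½·(0 − 114/5 + 63/5) = -51/10, so the ratio is (-51/10)/(-17/2) = 3/5.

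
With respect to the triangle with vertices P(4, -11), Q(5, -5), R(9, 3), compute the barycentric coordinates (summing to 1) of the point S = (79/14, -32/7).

(3/14, 4/7, 3/14)

Signed area of the reference triangle: [PQR] = ½·(4·(-5−3) + 5·(3−(-11)) + 9·(-11−(-5))) = ½·(-32 + 70 − 54) = -8.
[SQR] = ½·((79/14)·(-5−3) + 5·(3−(-32/7)) + 9·(-32/7−(-5))) = ½·(-316/7 + 265/7 + 27/7) = -12/7, so the P-coordinate is (-12/7)/(-8) = 3/14.
[PSR] = ½·(4·(-32/7−3) + (79/14)·(3−(-11)) + 9·(-11−(-32/7))) = ½·(-212/7 + 79 − 405/7) = -32/7, so the Q-coordinate is 4/7.
[PQS] = ½·(4·(-5−(-32/7)) + 5·(-32/7−(-11)) + (79/14)·(-11−(-5))) = ½·(-12/7 + 225/7 − 237/7) = -12/7, so the R-coordinate is 3/14.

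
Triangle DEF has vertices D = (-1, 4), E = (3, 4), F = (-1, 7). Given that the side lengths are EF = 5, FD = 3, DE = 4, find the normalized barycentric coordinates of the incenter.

The incenter has barycentric coordinates proportional to the opposite side lengths: (5 : 3 : 4).
Normalizing by 5+3+4 = 12 gives (5/12, 1/4, 1/3).

(5/12, 1/4, 1/3)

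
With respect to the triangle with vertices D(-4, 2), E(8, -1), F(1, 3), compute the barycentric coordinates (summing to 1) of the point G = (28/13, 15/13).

Signed area of the reference triangle: [DEF] = ½·((-4)·(-1−3) + 8·(3−2) + 1·(2−(-1))) = ½·(16 + 8 + 3) = 27/2.
[GEF] = ½·((28/13)·(-1−3) + 8·(3−(15/13)) + 1·(15/13−(-1))) = ½·(-112/13 + 192/13 + 28/13) = 54/13, so the D-coordinate is (54/13)/(27/2) = 4/13.
[DGF] = ½·((-4)·(15/13−3) + (28/13)·(3−2) + 1·(2−(15/13))) = ½·(96/13 + 28/13 + 11/13) = 135/26, so the E-coordinate is 5/13.
[DEG] = ½·((-4)·(-1−(15/13)) + 8·(15/13−2) + (28/13)·(2−(-1))) = ½·(112/13 − 88/13 + 84/13) = 54/13, so the F-coordinate is 4/13.
Check: 4/13 + 5/13 + 4/13 = 1.

(4/13, 5/13, 4/13)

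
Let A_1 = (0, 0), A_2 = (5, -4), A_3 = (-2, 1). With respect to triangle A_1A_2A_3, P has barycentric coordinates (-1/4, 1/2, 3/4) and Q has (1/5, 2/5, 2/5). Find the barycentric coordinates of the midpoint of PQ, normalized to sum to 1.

Since both coordinate triples sum to 1, the midpoint's barycentrics are the componentwise average.
(-1/4+1/5)/2 = -1/40; similarly 9/20 and 23/40.

(-1/40, 9/20, 23/40)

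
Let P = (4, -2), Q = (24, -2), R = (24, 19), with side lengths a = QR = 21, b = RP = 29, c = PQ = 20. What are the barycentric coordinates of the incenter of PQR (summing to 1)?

(3/10, 29/70, 2/7)

The incenter has barycentric coordinates proportional to the opposite side lengths: (21 : 29 : 20).
Normalizing by 21+29+20 = 70 gives (3/10, 29/70, 2/7).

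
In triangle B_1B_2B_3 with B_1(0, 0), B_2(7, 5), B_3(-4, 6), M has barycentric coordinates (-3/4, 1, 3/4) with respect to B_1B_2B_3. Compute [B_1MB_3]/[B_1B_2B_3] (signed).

The signed ratio [B_1MB_3]/[B_1B_2B_3] equals the barycentric coordinate of M at vertex B_2, which is 1.

1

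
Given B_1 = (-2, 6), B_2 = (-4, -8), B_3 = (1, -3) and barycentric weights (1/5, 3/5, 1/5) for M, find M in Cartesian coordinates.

M = (1/5)·B_1 + (3/5)·B_2 + (1/5)·B_3.
x-coordinate: (1/5)·(-2) + (3/5)·(-4) + (1/5)·1 = -13/5.
y-coordinate: (1/5)·6 + (3/5)·(-8) + (1/5)·(-3) = -21/5.

(-13/5, -21/5)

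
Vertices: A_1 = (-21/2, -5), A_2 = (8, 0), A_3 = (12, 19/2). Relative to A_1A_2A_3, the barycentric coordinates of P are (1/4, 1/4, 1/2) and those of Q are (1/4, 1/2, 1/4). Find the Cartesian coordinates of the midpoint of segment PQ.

Barycentric coordinates of the midpoint are the average: (1/4, 3/8, 3/8).
Converting: (1/4)·A_1 + (3/8)·A_2 + (3/8)·A_3 = (39/8, 37/16).

(39/8, 37/16)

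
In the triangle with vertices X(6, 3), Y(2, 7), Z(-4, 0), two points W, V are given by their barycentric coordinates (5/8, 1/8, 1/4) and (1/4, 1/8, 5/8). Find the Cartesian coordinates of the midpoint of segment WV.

(9/8, 35/16)

Barycentric coordinates of the midpoint are the average: (7/16, 1/8, 7/16).
Converting: (7/16)·X + (1/8)·Y + (7/16)·Z = (9/8, 35/16).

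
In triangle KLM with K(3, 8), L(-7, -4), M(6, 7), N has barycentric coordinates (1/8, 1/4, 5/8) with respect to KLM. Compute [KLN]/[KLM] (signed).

5/8

The signed ratio [KLN]/[KLM] equals the barycentric coordinate of N at vertex M, which is 5/8.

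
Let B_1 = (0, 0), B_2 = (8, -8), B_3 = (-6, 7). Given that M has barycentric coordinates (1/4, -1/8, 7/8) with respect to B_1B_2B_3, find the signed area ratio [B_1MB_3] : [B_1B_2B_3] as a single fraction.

The signed ratio [B_1MB_3]/[B_1B_2B_3] equals the barycentric coordinate of M at vertex B_2, which is -1/8.

-1/8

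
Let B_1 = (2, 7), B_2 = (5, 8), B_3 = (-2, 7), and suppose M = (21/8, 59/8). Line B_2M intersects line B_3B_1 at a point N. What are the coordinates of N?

Barycentric coordinates of M with respect to B_1B_2B_3: (1/2, 3/8, 1/8).
On side B_3B_1 the B_2-coordinate is zero; dropping M's B_2-weight 3/8 and renormalizing the remaining 1/8 : 1/2 gives weights 1/5, 4/5 on B_3, B_1.
N = (1/5)·(-2, 7) + (4/5)·(2, 7) = (6/5, 7).

(6/5, 7)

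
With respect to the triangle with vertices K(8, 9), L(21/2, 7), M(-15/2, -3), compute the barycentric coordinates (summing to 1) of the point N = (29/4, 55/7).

Signed area of the reference triangle: [KLM] = ½·(8·(7−(-3)) + (21/2)·(-3−9) + (-15/2)·(9−7)) = ½·(80 − 126 − 15) = -61/2.
[NLM] = ½·((29/4)·(7−(-3)) + (21/2)·(-3−(55/7)) + (-15/2)·(55/7−7)) = ½·(145/2 − 114 − 45/7) = -671/28, so the K-coordinate is (-671/28)/(-61/2) = 11/14.
[KNM] = ½·(8·(55/7−(-3)) + (29/4)·(-3−9) + (-15/2)·(9−(55/7))) = ½·(608/7 − 87 − 60/7) = -61/14, so the L-coordinate is 1/7.
[KLN] = ½·(8·(7−(55/7)) + (21/2)·(55/7−9) + (29/4)·(9−7)) = ½·(-48/7 − 12 + 29/2) = -61/28, so the M-coordinate is 1/14.
Check: 11/14 + 1/7 + 1/14 = 1.

(11/14, 1/7, 1/14)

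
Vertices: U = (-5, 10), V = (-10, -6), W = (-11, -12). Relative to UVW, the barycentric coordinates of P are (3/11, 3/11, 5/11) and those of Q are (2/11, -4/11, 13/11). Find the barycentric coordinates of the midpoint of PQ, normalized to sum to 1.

(5/22, -1/22, 9/11)

Since both coordinate triples sum to 1, the midpoint's barycentrics are the componentwise average.
(3/11+2/11)/2 = 5/22; similarly -1/22 and 9/11.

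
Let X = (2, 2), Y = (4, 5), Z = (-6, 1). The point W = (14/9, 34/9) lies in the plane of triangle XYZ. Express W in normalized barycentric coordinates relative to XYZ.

(1/9, 2/3, 2/9)

Signed area of the reference triangle: [XYZ] = ½·(2·(5−1) + 4·(1−2) + (-6)·(2−5)) = ½·(8 − 4 + 18) = 11.
[WYZ] = ½·((14/9)·(5−1) + 4·(1−(34/9)) + (-6)·(34/9−5)) = ½·(56/9 − 100/9 + 22/3) = 11/9, so the X-coordinate is (11/9)/11 = 1/9.
[XWZ] = ½·(2·(34/9−1) + (14/9)·(1−2) + (-6)·(2−(34/9))) = ½·(50/9 − 14/9 + 32/3) = 22/3, so the Y-coordinate is 2/3.
[XYW] = ½·(2·(5−(34/9)) + 4·(34/9−2) + (14/9)·(2−5)) = ½·(22/9 + 64/9 − 14/3) = 22/9, so the Z-coordinate is 2/9.
Check: 1/9 + 2/3 + 2/9 = 1.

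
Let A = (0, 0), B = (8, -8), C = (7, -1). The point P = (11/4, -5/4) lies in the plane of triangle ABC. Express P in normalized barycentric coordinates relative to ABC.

Signed area of the reference triangle: [ABC] = ½·(0·(-8−(-1)) + 8·(-1−0) + 7·(0−(-8))) = ½·(0 − 8 + 56) = 24.
[PBC] = ½·((11/4)·(-8−(-1)) + 8·(-1−(-5/4)) + 7·(-5/4−(-8))) = ½·(-77/4 + 2 + 189/4) = 15, so the A-coordinate is 15/24 = 5/8.
[APC] = ½·(0·(-5/4−(-1)) + (11/4)·(-1−0) + 7·(0−(-5/4))) = ½·(0 − 11/4 + 35/4) = 3, so the B-coordinate is 1/8.
[ABP] = ½·(0·(-8−(-5/4)) + 8·(-5/4−0) + (11/4)·(0−(-8))) = ½·(0 − 10 + 22) = 6, so the C-coordinate is 1/4.

(5/8, 1/8, 1/4)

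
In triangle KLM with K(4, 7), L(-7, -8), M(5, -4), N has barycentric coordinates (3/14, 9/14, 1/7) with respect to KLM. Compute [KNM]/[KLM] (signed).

9/14

The signed ratio [KNM]/[KLM] equals the barycentric coordinate of N at vertex L, which is 9/14.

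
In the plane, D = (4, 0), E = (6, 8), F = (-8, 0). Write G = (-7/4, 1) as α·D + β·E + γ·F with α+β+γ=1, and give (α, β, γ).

(3/8, 1/8, 1/2)

Signed area of the reference triangle: [DEF] = ½·(4·(8−0) + 6·(0−0) + (-8)·(0−8)) = ½·(32 + 0 + 64) = 48.
[GEF] = ½·((-7/4)·(8−0) + 6·(0−1) + (-8)·(1−8)) = ½·(-14 − 6 + 56) = 18, so the D-coordinate is 18/48 = 3/8.
[DGF] = ½·(4·(1−0) + (-7/4)·(0−0) + (-8)·(0−1)) = ½·(4 + 0 + 8) = 6, so the E-coordinate is 1/8.
[DEG] = ½·(4·(8−1) + 6·(1−0) + (-7/4)·(0−8)) = ½·(28 + 6 + 14) = 24, so the F-coordinate is 1/2.
Check: 3/8 + 1/8 + 1/2 = 1.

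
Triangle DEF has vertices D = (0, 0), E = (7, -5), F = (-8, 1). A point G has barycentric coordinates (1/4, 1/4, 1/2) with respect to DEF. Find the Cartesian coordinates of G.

(-9/4, -3/4)

G = (1/4)·D + (1/4)·E + (1/2)·F.
x-coordinate: (1/4)·0 + (1/4)·7 + (1/2)·(-8) = -9/4.
y-coordinate: (1/4)·0 + (1/4)·(-5) + (1/2)·1 = -3/4.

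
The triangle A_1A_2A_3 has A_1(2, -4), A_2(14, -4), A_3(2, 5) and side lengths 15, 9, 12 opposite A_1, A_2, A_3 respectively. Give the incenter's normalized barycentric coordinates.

(5/12, 1/4, 1/3)

The incenter has barycentric coordinates proportional to the opposite side lengths: (15 : 9 : 12).
Normalizing by 15+9+12 = 36 gives (5/12, 1/4, 1/3).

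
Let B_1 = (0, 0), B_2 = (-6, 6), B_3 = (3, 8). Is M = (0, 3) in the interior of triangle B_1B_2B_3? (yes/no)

Barycentric coordinates of M: (13/22, 3/22, 3/11).
The three coordinates are positive, positive, positive; a point is interior exactly when all three are positive.

yes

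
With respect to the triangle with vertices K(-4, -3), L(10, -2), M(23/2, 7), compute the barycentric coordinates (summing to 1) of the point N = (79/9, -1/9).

(1/9, 2/3, 2/9)

Signed area of the reference triangle: [KLM] = ½·((-4)·(-2−7) + 10·(7−(-3)) + (23/2)·(-3−(-2))) = ½·(36 + 100 − 23/2) = 249/4.
[NLM] = ½·((79/9)·(-2−7) + 10·(7−(-1/9)) + (23/2)·(-1/9−(-2))) = ½·(-79 + 640/9 + 391/18) = 83/12, so the K-coordinate is (83/12)/(249/4) = 1/9.
[KNM] = ½·((-4)·(-1/9−7) + (79/9)·(7−(-3)) + (23/2)·(-3−(-1/9))) = ½·(256/9 + 790/9 − 299/9) = 83/2, so the L-coordinate is 2/3.
[KLN] = ½·((-4)·(-2−(-1/9)) + 10·(-1/9−(-3)) + (79/9)·(-3−(-2))) = ½·(68/9 + 260/9 − 79/9) = 83/6, so the M-coordinate is 2/9.
Check: 1/9 + 2/3 + 2/9 = 1.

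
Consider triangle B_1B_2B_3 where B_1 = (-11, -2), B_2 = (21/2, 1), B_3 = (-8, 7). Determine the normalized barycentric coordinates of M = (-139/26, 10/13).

Signed area of the reference triangle: [B_1B_2B_3] = ½·((-11)·(1−7) + (21/2)·(7−(-2)) + (-8)·(-2−1)) = ½·(66 + 189/2 + 24) = 369/4.
[MB_2B_3] = ½·((-139/26)·(1−7) + (21/2)·(7−(10/13)) + (-8)·(10/13−1)) = ½·(417/13 + 1701/26 + 24/13) = 2583/52, so the B_1-coordinate is (2583/52)/(369/4) = 7/13.
[B_1MB_3] = ½·((-11)·(10/13−7) + (-139/26)·(7−(-2)) + (-8)·(-2−(10/13))) = ½·(891/13 − 1251/26 + 288/13) = 1107/52, so the B_2-coordinate is 3/13.
[B_1B_2M] = ½·((-11)·(1−(10/13)) + (21/2)·(10/13−(-2)) + (-139/26)·(-2−1)) = ½·(-33/13 + 378/13 + 417/26) = 1107/52, so the B_3-coordinate is 3/13.
Check: 7/13 + 3/13 + 3/13 = 1.

(7/13, 3/13, 3/13)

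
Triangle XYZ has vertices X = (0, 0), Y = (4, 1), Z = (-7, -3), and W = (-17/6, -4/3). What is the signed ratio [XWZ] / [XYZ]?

[XYZ] = ½·(0·(1−(-3)) + 4·(-3−0) + (-7)·(0−1)) = ½·(0 − 12 + 7) = -5/2.
[XWZ] = ½·(0·(-4/3−(-3)) + (-17/6)·(-3−0) + (-7)·(0−(-4/3))) = ½·(0 + 17/2 − 28/3) = -5/12, so the ratio is (-5/12)/(-5/2) = 1/6.

1/6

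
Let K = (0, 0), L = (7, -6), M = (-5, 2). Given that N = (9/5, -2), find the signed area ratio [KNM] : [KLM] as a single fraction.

2/5

[KLM] = ½·(0·(-6−2) + 7·(2−0) + (-5)·(0−(-6))) = ½·(0 + 14 − 30) = -8.
[KNM] = ½·(0·(-2−2) + (9/5)·(2−0) + (-5)·(0−(-2))) = ½·(0 + 18/5 − 10) = -16/5, so the ratio is (-16/5)/(-8) = 2/5.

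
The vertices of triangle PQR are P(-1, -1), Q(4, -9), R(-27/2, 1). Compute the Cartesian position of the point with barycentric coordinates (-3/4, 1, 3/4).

S = (-3/4)·P + 1·Q + (3/4)·R.
x-coordinate: (-3/4)·(-1) + 1·4 + (3/4)·(-27/2) = -43/8.
y-coordinate: (-3/4)·(-1) + 1·(-9) + (3/4)·1 = -15/2.

(-43/8, -15/2)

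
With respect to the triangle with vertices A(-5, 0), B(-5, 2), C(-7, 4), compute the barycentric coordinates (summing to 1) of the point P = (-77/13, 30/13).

Signed area of the reference triangle: [ABC] = ½·((-5)·(2−4) + (-5)·(4−0) + (-7)·(0−2)) = ½·(10 − 20 + 14) = 2.
[PBC] = ½·((-77/13)·(2−4) + (-5)·(4−(30/13)) + (-7)·(30/13−2)) = ½·(154/13 − 110/13 − 28/13) = 8/13, so the A-coordinate is (8/13)/2 = 4/13.
[APC] = ½·((-5)·(30/13−4) + (-77/13)·(4−0) + (-7)·(0−(30/13))) = ½·(110/13 − 308/13 + 210/13) = 6/13, so the B-coordinate is 3/13.
[ABP] = ½·((-5)·(2−(30/13)) + (-5)·(30/13−0) + (-77/13)·(0−2)) = ½·(20/13 − 150/13 + 154/13) = 12/13, so the C-coordinate is 6/13.
Check: 4/13 + 3/13 + 6/13 = 1.

(4/13, 3/13, 6/13)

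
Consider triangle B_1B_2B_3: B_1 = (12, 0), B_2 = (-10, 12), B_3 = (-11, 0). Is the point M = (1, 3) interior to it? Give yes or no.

yes

Barycentric coordinates of M: (47/92, 1/4, 11/46).
The three coordinates are positive, positive, positive; a point is interior exactly when all three are positive.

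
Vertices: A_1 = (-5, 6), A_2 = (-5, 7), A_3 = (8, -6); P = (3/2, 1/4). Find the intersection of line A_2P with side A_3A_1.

(11/3, -2)

Barycentric coordinates of P with respect to A_1A_2A_3: (1/4, 1/4, 1/2).
On side A_3A_1 the A_2-coordinate is zero; dropping P's A_2-weight 1/4 and renormalizing the remaining 1/2 : 1/4 gives weights 2/3, 1/3 on A_3, A_1.
Q = (2/3)·(8, -6) + (1/3)·(-5, 6) = (11/3, -2).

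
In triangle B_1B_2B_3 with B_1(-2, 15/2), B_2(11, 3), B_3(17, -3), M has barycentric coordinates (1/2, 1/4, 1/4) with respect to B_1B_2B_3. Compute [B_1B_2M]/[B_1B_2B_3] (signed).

The signed ratio [B_1B_2M]/[B_1B_2B_3] equals the barycentric coordinate of M at vertex B_3, which is 1/4.

1/4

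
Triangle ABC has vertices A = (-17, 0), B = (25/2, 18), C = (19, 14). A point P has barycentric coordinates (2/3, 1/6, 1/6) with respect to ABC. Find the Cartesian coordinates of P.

P = (2/3)·A + (1/6)·B + (1/6)·C.
x-coordinate: (2/3)·(-17) + (1/6)·(25/2) + (1/6)·19 = -73/12.
y-coordinate: (2/3)·0 + (1/6)·18 + (1/6)·14 = 16/3.

(-73/12, 16/3)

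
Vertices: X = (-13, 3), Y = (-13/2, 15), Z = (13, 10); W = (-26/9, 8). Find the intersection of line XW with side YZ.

Barycentric coordinates of W with respect to XYZ: (4/9, 2/9, 1/3).
On side YZ the X-coordinate is zero; dropping W's X-weight 4/9 and renormalizing the remaining 2/9 : 1/3 gives weights 2/5, 3/5 on Y, Z.
V = (2/5)·(-13/2, 15) + (3/5)·(13, 10) = (26/5, 12).

(26/5, 12)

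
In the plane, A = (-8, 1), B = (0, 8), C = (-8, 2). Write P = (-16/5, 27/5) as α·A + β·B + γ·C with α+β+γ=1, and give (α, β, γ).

Signed area of the reference triangle: [ABC] = ½·((-8)·(8−2) + 0·(2−1) + (-8)·(1−8)) = ½·(-48 + 0 + 56) = 4.
[PBC] = ½·((-16/5)·(8−2) + 0·(2−(27/5)) + (-8)·(27/5−8)) = ½·(-96/5 + 0 + 104/5) = 4/5, so the A-coordinate is (4/5)/4 = 1/5.
[APC] = ½·((-8)·(27/5−2) + (-16/5)·(2−1) + (-8)·(1−(27/5))) = ½·(-136/5 − 16/5 + 176/5) = 12/5, so the B-coordinate is 3/5.
[ABP] = ½·((-8)·(8−(27/5)) + 0·(27/5−1) + (-16/5)·(1−8)) = ½·(-104/5 + 0 + 112/5) = 4/5, so the C-coordinate is 1/5.
Check: 1/5 + 3/5 + 1/5 = 1.

(1/5, 3/5, 1/5)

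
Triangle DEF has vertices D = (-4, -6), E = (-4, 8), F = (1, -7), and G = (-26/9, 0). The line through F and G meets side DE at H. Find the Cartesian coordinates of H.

Barycentric coordinates of G with respect to DEF: (1/3, 4/9, 2/9).
On side DE the F-coordinate is zero; dropping G's F-weight 2/9 and renormalizing the remaining 1/3 : 4/9 gives weights 3/7, 4/7 on D, E.
H = (3/7)·(-4, -6) + (4/7)·(-4, 8) = (-4, 2).

(-4, 2)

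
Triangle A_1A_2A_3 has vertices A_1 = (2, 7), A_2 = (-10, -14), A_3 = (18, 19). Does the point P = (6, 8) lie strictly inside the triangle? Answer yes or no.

yes

Barycentric coordinates of P: (11/24, 1/6, 3/8).
The three coordinates are positive, positive, positive; a point is interior exactly when all three are positive.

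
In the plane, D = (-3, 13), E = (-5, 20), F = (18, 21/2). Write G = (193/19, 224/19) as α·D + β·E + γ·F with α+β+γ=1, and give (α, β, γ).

(6/19, 1/19, 12/19)

Signed area of the reference triangle: [DEF] = ½·((-3)·(20−(21/2)) + (-5)·(21/2−13) + 18·(13−20)) = ½·(-57/2 + 25/2 − 126) = -71.
[GEF] = ½·((193/19)·(20−(21/2)) + (-5)·(21/2−(224/19)) + 18·(224/19−20)) = ½·(193/2 + 245/38 − 2808/19) = -426/19, so the D-coordinate is (-426/19)/(-71) = 6/19.
[DGF] = ½·((-3)·(224/19−(21/2)) + (193/19)·(21/2−13) + 18·(13−(224/19))) = ½·(-147/38 − 965/38 + 414/19) = -71/19, so the E-coordinate is 1/19.
[DEG] = ½·((-3)·(20−(224/19)) + (-5)·(224/19−13) + (193/19)·(13−20)) = ½·(-468/19 + 115/19 − 1351/19) = -852/19, so the F-coordinate is 12/19.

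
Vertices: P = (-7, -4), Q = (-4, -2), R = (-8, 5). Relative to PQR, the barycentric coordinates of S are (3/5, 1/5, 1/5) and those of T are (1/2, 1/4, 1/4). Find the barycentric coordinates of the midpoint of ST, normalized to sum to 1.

(11/20, 9/40, 9/40)

Since both coordinate triples sum to 1, the midpoint's barycentrics are the componentwise average.
(3/5+1/2)/2 = 11/20; similarly 9/40 and 9/40.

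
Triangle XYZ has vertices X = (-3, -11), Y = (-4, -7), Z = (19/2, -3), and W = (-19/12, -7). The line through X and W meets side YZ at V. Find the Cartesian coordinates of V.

Barycentric coordinates of W with respect to XYZ: (1/6, 2/3, 1/6).
On side YZ the X-coordinate is zero; dropping W's X-weight 1/6 and renormalizing the remaining 2/3 : 1/6 gives weights 4/5, 1/5 on Y, Z.
V = (4/5)·(-4, -7) + (1/5)·(19/2, -3) = (-13/10, -31/5).

(-13/10, -31/5)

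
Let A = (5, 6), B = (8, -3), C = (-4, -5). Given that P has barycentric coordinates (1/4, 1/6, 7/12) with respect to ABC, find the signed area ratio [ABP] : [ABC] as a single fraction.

The signed ratio [ABP]/[ABC] equals the barycentric coordinate of P at vertex C, which is 7/12.

7/12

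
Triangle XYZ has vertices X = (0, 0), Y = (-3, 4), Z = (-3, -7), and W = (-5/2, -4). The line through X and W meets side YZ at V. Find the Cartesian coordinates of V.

(-3, -24/5)

Barycentric coordinates of W with respect to XYZ: (1/6, 1/6, 2/3).
On side YZ the X-coordinate is zero; dropping W's X-weight 1/6 and renormalizing the remaining 1/6 : 2/3 gives weights 1/5, 4/5 on Y, Z.
V = (1/5)·(-3, 4) + (4/5)·(-3, -7) = (-3, -24/5).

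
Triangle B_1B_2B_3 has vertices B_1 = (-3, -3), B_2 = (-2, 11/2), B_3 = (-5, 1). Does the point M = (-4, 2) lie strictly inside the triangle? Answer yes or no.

yes

Barycentric coordinates of M: (1/14, 2/7, 9/14).
The three coordinates are positive, positive, positive; a point is interior exactly when all three are positive.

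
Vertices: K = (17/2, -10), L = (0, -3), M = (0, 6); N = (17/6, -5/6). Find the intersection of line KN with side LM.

Barycentric coordinates of N with respect to KLM: (1/3, 1/6, 1/2).
On side LM the K-coordinate is zero; dropping N's K-weight 1/3 and renormalizing the remaining 1/6 : 1/2 gives weights 1/4, 3/4 on L, M.
J = (1/4)·(0, -3) + (3/4)·(0, 6) = (0, 15/4).

(0, 15/4)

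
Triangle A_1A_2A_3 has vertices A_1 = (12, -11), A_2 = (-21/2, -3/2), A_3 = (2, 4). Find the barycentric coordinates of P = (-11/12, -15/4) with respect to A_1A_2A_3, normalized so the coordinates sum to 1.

Signed area of the reference triangle: [A_1A_2A_3] = ½·(12·(-3/2−4) + (-21/2)·(4−(-11)) + 2·(-11−(-3/2))) = ½·(-66 − 315/2 − 19) = -485/4.
[PA_2A_3] = ½·((-11/12)·(-3/2−4) + (-21/2)·(4−(-15/4)) + 2·(-15/4−(-3/2))) = ½·(121/24 − 651/8 − 9/2) = -485/12, so the A_1-coordinate is (-485/12)/(-485/4) = 1/3.
[A_1PA_3] = ½·(12·(-15/4−4) + (-11/12)·(4−(-11)) + 2·(-11−(-15/4))) = ½·(-93 − 55/4 − 29/2) = -485/8, so the A_2-coordinate is 1/2.
[A_1A_2P] = ½·(12·(-3/2−(-15/4)) + (-21/2)·(-15/4−(-11)) + (-11/12)·(-11−(-3/2))) = ½·(27 − 609/8 + 209/24) = -485/24, so the A_3-coordinate is 1/6.
Check: 1/3 + 1/2 + 1/6 = 1.

(1/3, 1/2, 1/6)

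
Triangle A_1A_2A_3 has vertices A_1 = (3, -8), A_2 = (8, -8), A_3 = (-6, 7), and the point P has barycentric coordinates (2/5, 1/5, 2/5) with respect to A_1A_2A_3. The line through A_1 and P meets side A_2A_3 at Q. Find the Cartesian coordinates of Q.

(-4/3, 2)

Line A_1P meets A_2A_3 where the A_1-coordinate vanishes; zeroing P's A_1-weight and renormalizing leaves A_2, A_3-weights 1/5 : 2/5 → (1/3, 2/3).
So Q = (1/3)·A_2 + (2/3)·A_3 = (-4/3, 2).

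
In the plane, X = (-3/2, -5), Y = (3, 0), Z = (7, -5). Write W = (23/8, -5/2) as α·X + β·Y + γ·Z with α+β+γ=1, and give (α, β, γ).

Signed area of the reference triangle: [XYZ] = ½·((-3/2)·(0−(-5)) + 3·(-5−(-5)) + 7·(-5−0)) = ½·(-15/2 + 0 − 35) = -85/4.
[WYZ] = ½·((23/8)·(0−(-5)) + 3·(-5−(-5/2)) + 7·(-5/2−0)) = ½·(115/8 − 15/2 − 35/2) = -85/16, so the X-coordinate is (-85/16)/(-85/4) = 1/4.
[XWZ] = ½·((-3/2)·(-5/2−(-5)) + (23/8)·(-5−(-5)) + 7·(-5−(-5/2))) = ½·(-15/4 + 0 − 35/2) = -85/8, so the Y-coordinate is 1/2.
[XYW] = ½·((-3/2)·(0−(-5/2)) + 3·(-5/2−(-5)) + (23/8)·(-5−0)) = ½·(-15/4 + 15/2 − 115/8) = -85/16, so the Z-coordinate is 1/4.
Check: 1/4 + 1/2 + 1/4 = 1.

(1/4, 1/2, 1/4)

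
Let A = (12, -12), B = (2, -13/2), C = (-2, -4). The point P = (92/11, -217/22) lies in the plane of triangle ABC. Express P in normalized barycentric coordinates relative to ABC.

(9/11, -3/11, 5/11)

Signed area of the reference triangle: [ABC] = ½·(12·(-13/2−(-4)) + 2·(-4−(-12)) + (-2)·(-12−(-13/2))) = ½·(-30 + 16 + 11) = -3/2.
[PBC] = ½·((92/11)·(-13/2−(-4)) + 2·(-4−(-217/22)) + (-2)·(-217/22−(-13/2))) = ½·(-230/11 + 129/11 + 74/11) = -27/22, so the A-coordinate is (-27/22)/(-3/2) = 9/11.
[APC] = ½·(12·(-217/22−(-4)) + (92/11)·(-4−(-12)) + (-2)·(-12−(-217/22))) = ½·(-774/11 + 736/11 + 47/11) = 9/22, so the B-coordinate is -3/11.
[ABP] = ½·(12·(-13/2−(-217/22)) + 2·(-217/22−(-12)) + (92/11)·(-12−(-13/2))) = ½·(444/11 + 47/11 − 46) = -15/22, so the C-coordinate is 5/11.
Check: 9/11 − 3/11 + 5/11 = 1.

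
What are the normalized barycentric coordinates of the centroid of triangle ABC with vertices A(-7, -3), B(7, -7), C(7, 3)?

The centroid is the average of the vertices, so each weight is 1/3.

(1/3, 1/3, 1/3)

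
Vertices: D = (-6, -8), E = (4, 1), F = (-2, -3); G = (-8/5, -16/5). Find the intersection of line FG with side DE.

Barycentric coordinates of G with respect to DEF: (1/5, 1/5, 3/5).
On side DE the F-coordinate is zero; dropping G's F-weight 3/5 and renormalizing the remaining 1/5 : 1/5 gives weights 1/2, 1/2 on D, E.
H = (1/2)·(-6, -8) + (1/2)·(4, 1) = (-1, -7/2).

(-1, -7/2)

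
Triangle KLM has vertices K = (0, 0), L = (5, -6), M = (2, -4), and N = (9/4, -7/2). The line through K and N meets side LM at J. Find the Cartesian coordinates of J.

Barycentric coordinates of N with respect to KLM: (1/4, 1/4, 1/2).
On side LM the K-coordinate is zero; dropping N's K-weight 1/4 and renormalizing the remaining 1/4 : 1/2 gives weights 1/3, 2/3 on L, M.
J = (1/3)·(5, -6) + (2/3)·(2, -4) = (3, -14/3).

(3, -14/3)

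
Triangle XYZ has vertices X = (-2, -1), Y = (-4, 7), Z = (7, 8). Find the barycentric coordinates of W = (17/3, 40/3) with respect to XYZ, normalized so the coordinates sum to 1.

Signed area of the reference triangle: [XYZ] = ½·((-2)·(7−8) + (-4)·(8−(-1)) + 7·(-1−7)) = ½·(2 − 36 − 56) = -45.
[WYZ] = ½·((17/3)·(7−8) + (-4)·(8−(40/3)) + 7·(40/3−7)) = ½·(-17/3 + 64/3 + 133/3) = 30, so the X-coordinate is 30/(-45) = -2/3.
[XWZ] = ½·((-2)·(40/3−8) + (17/3)·(8−(-1)) + 7·(-1−(40/3))) = ½·(-32/3 + 51 − 301/3) = -30, so the Y-coordinate is 2/3.
[XYW] = ½·((-2)·(7−(40/3)) + (-4)·(40/3−(-1)) + (17/3)·(-1−7)) = ½·(38/3 − 172/3 − 136/3) = -45, so the Z-coordinate is 1.
Check: -2/3 + 2/3 + 1 = 1.

(-2/3, 2/3, 1)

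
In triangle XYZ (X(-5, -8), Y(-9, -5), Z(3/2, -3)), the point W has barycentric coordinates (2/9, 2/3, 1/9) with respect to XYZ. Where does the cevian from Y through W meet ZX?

Line YW meets ZX where the Y-coordinate vanishes; zeroing W's Y-weight and renormalizing leaves Z, X-weights 1/9 : 2/9 → (1/3, 2/3).
So V = (1/3)·Z + (2/3)·X = (-17/6, -19/3).

(-17/6, -19/3)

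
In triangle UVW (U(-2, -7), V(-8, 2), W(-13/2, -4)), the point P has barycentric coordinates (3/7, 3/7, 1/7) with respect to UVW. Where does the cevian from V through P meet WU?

(-25/8, -25/4)

Line VP meets WU where the V-coordinate vanishes; zeroing P's V-weight and renormalizing leaves W, U-weights 1/7 : 3/7 → (1/4, 3/4).
So Q = (1/4)·W + (3/4)·U = (-25/8, -25/4).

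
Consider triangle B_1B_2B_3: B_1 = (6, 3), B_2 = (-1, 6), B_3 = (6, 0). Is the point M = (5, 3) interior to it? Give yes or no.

Barycentric coordinates of M: (5/7, 1/7, 1/7).
The three coordinates are positive, positive, positive; a point is interior exactly when all three are positive.

yes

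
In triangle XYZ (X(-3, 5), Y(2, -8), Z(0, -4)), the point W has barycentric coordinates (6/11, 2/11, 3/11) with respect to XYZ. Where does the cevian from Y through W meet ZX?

Line YW meets ZX where the Y-coordinate vanishes; zeroing W's Y-weight and renormalizing leaves Z, X-weights 3/11 : 6/11 → (1/3, 2/3).
So V = (1/3)·Z + (2/3)·X = (-2, 2).

(-2, 2)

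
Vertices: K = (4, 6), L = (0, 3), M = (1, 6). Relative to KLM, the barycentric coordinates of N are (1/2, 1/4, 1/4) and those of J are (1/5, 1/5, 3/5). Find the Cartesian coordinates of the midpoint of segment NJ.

Barycentric coordinates of the midpoint are the average: (7/20, 9/40, 17/40).
Converting: (7/20)·K + (9/40)·L + (17/40)·M = (73/40, 213/40).

(73/40, 213/40)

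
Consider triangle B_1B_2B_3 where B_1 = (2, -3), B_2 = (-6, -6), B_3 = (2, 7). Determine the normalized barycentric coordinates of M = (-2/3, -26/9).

(5/9, 1/3, 1/9)

Signed area of the reference triangle: [B_1B_2B_3] = ½·(2·(-6−7) + (-6)·(7−(-3)) + 2·(-3−(-6))) = ½·(-26 − 60 + 6) = -40.
[MB_2B_3] = ½·((-2/3)·(-6−7) + (-6)·(7−(-26/9)) + 2·(-26/9−(-6))) = ½·(26/3 − 178/3 + 56/9) = -200/9, so the B_1-coordinate is (-200/9)/(-40) = 5/9.
[B_1MB_3] = ½·(2·(-26/9−7) + (-2/3)·(7−(-3)) + 2·(-3−(-26/9))) = ½·(-178/9 − 20/3 − 2/9) = -40/3, so the B_2-coordinate is 1/3.
[B_1B_2M] = ½·(2·(-6−(-26/9)) + (-6)·(-26/9−(-3)) + (-2/3)·(-3−(-6))) = ½·(-56/9 − 2/3 − 2) = -40/9, so the B_3-coordinate is 1/9.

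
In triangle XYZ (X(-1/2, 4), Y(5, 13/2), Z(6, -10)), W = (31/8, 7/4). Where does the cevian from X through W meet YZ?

Barycentric coordinates of W with respect to XYZ: (1/4, 1/2, 1/4).
On side YZ the X-coordinate is zero; dropping W's X-weight 1/4 and renormalizing the remaining 1/2 : 1/4 gives weights 2/3, 1/3 on Y, Z.
V = (2/3)·(5, 13/2) + (1/3)·(6, -10) = (16/3, 1).

(16/3, 1)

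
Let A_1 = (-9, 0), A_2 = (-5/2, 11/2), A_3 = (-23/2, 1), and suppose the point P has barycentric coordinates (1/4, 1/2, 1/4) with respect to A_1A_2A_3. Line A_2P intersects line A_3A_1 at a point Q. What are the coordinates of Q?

(-41/4, 1/2)

Line A_2P meets A_3A_1 where the A_2-coordinate vanishes; zeroing P's A_2-weight and renormalizing leaves A_3, A_1-weights 1/4 : 1/4 → (1/2, 1/2).
So Q = (1/2)·A_3 + (1/2)·A_1 = (-41/4, 1/2).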